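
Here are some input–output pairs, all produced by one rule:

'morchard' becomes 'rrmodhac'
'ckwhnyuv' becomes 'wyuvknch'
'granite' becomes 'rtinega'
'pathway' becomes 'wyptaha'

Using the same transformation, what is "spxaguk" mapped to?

In each case the input is transformed by: sort the characters into reverse alphabetical order, then swap each adjacent pair of characters (1↔2, 3↔4, ...).
Working it through for "spxaguk": intermediate "xuspkga", final "uxpsgka".

uxpsgka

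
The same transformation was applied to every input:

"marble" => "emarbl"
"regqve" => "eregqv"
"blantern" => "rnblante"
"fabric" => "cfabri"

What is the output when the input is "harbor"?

rharbo

The pattern: move the first 2 characters to the end (rotate left by 2), then swap the front and back halves of the string.
For "harbor" the result is "rharbo".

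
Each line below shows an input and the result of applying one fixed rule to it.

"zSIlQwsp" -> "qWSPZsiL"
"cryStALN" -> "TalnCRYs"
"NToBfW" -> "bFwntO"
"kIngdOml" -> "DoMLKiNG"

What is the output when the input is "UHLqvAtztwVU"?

What's happening: flip the case of every letter, then swap the front and back halves of the string.
For "UHLqvAtztwVU", step one produces "uhlQVaTZTWvu"; step two turns that into "TZTWvuuhlQVa".
(Check on "NToBfW": → "ntObFw" → "bFwntO" ✓)

TZTWvuuhlQVa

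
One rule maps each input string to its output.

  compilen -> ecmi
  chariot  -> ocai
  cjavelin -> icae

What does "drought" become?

Each output is the input with this applied: move the last 2 characters to the front (rotate right by 2), then keep every other character starting from the first (positions 1st, 3rd, 5th, ...).
For "drought", step one produces "htdroug"; step two turns that into "hdog".
(Check on "chariot": → "otchari" → "ocai" ✓)

hdog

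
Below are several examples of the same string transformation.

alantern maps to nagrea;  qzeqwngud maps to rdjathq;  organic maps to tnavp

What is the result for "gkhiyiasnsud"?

uvlvnfafhq

In each case the input is transformed by: delete the first 2 characters, then shift every letter 13 places forward in the alphabet (wrapping around) — i.e. ROT13.
Applying both steps to "gkhiyiasnsud": "hiyiasnsud", then "uvlvnfafhq".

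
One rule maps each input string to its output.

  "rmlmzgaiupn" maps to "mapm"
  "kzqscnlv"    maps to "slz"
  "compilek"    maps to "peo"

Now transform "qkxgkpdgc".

gdq

The pattern: move the first 3 characters to the end (rotate left by 3), then keep one character in every 3, starting at position 1 (positions 1st, 4th, 7th, ...).
On "qkxgkpdgc": the first step gives "gkpdgcqkx", and the second then gives "gdq".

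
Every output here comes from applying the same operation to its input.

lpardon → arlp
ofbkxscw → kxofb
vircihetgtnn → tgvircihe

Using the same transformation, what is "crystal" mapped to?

yscr

In each case the input is transformed by: delete the last 3 characters, then move the last 2 characters to the front (rotate right by 2).
For "crystal", step one produces "crys"; step two turns that into "yscr".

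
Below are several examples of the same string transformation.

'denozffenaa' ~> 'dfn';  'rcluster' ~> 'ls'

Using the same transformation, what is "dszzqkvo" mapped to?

Looking at the pairs, the operation is to sort the characters into alphabetical order, then keep one character in every 3, starting at position 3 (positions 3rd, 6th, 9th, ...).
"dszzqkvo" → "dkoqsvzz" → "ov".

ov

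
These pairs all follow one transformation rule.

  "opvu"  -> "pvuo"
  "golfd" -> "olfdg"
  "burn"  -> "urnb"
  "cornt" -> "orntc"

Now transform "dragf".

What's happening: move the first character to the end.
Doing the same to "dragf": "ragfd".

ragfd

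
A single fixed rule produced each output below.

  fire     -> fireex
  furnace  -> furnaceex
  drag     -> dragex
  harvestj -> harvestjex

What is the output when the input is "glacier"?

The pattern: append "ex".
So "glacier" becomes "glacierex".

glacierex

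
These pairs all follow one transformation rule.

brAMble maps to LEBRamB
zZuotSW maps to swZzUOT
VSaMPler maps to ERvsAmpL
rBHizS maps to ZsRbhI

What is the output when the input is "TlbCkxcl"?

CLtLBcKX

In each case the input is transformed by: move the last 2 characters to the front (rotate right by 2), then flip the case of every letter.
Starting from "TlbCkxcl": after the first operation, "clTlbCkx"; after the second, "CLtLBcKX".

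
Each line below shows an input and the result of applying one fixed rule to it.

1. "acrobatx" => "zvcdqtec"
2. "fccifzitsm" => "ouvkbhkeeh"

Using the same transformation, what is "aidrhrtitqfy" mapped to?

The pattern: shift every letter 2 places forward in the alphabet (wrapping around), then reverse the string.
On "aidrhrtitqfy": the first step gives "ckftjtvkvsha", and the second then gives "ahsvkvtjtfkc".

ahsvkvtjtfkc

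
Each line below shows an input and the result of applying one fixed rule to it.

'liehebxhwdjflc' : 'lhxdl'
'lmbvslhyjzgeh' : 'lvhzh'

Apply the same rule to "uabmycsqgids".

umsi

The pattern: keep one character in every 3, starting at position 1 (positions 1st, 4th, 7th, ...).
So "uabmycsqgids" becomes "umsi".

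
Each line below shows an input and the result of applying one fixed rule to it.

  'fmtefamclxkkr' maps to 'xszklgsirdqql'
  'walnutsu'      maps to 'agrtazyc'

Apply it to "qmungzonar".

xsatmfutgw

Rule — swap the first and last characters, then shift every letter 6 places forward in the alphabet (wrapping around).
For "qmungzonar", step one produces "rmungzonaq"; step two turns that into "xsatmfutgw".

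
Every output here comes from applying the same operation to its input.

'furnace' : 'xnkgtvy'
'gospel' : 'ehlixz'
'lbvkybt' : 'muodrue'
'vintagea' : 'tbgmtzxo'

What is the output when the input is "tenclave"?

xxgvetom

Rule — shift every letter 7 places backward in the alphabet (wrapping around), then swap the first and last characters.
Applying that to "tenclave" gives "xxgvetom".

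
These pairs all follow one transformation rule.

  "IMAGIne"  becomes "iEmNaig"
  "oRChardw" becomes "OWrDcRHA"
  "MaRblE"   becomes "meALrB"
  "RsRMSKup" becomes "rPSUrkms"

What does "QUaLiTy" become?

qYutAIl

Each output is the input with this applied: flip the case of every letter, then take characters alternately from the front and the back (1st, last, 2nd, 2nd-last, ...).
Starting from "QUaLiTy": after the first operation, "quAlItY"; after the second, "qYutAIl".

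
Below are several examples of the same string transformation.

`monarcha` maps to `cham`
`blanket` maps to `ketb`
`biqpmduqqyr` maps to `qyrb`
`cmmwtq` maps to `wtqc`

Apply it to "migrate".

atem

The pattern: move the first character to the end, then keep only the last 4 characters.
Applying both steps to "migrate": "igratem", then "atem".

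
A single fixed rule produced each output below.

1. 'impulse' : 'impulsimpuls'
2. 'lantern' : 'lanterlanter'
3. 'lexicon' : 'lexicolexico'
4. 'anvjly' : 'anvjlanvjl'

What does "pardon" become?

pardopardo

The rule is to delete the last character, then write the whole string twice.
Applying both steps to "pardon": "pardo", then "pardopardo".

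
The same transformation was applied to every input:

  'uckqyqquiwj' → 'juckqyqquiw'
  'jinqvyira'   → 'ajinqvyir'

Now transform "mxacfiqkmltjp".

pmxacfiqkmltj

Rule — move the last character to the front.
So "mxacfiqkmltjp" becomes "pmxacfiqkmltj".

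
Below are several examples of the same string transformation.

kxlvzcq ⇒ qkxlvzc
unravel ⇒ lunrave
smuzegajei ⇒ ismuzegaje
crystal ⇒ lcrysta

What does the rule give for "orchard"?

The pattern: move the last character to the front.
So "orchard" becomes "dorchar".

dorchar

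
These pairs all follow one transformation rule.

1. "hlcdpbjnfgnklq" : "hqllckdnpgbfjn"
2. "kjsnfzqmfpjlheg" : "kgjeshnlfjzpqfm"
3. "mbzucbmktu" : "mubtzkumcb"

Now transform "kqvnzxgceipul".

klquvpnizexcg

The pattern: take characters alternately from the front and the back (1st, last, 2nd, 2nd-last, ...).
"kqvnzxgceipul" → "klquvpnizexcg".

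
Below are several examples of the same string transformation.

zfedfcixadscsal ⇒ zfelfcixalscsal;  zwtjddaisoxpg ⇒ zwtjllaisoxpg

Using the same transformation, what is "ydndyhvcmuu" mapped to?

ylnlyhvcmuu

What's happening: replace every "d" with "l".
On "ydndyhvcmuu" that produces "ylnlyhvcmuu".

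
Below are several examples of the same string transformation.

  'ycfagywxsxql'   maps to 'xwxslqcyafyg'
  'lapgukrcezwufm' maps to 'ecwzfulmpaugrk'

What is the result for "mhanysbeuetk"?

ebeukthmnasy

What's happening: swap the front and back halves of the string, then swap each adjacent pair of characters (1↔2, 3↔4, ...).
So "mhanysbeuetk" becomes "ebeukthmnasy".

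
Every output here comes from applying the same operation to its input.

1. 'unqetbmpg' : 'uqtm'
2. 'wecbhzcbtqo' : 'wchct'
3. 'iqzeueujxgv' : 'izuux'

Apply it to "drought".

In each case the input is transformed by: delete the last character, then keep every other character starting from the first (positions 1st, 3rd, 5th, ...).
For "drought", step one produces "drough"; step two turns that into "dog".

dog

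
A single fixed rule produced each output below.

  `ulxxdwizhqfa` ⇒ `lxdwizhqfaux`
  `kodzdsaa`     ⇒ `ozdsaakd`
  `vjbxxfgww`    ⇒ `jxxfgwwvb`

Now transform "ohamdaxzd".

hmdaxzdoa

Each output is the input with this applied: move the first 2 characters to the end (rotate left by 2), then swap the first and last characters.
Starting from "ohamdaxzd": after the first operation, "amdaxzdoh"; after the second, "hmdaxzdoa".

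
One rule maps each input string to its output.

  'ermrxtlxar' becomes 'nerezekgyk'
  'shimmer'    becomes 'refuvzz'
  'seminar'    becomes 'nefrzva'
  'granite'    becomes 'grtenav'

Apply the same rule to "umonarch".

Rule — move the last 2 characters to the front (rotate right by 2), then shift every letter 13 places forward in the alphabet (wrapping around) — i.e. ROT13.
Working it through for "umonarch": intermediate "chumonar", final "puhzbane".

puhzbane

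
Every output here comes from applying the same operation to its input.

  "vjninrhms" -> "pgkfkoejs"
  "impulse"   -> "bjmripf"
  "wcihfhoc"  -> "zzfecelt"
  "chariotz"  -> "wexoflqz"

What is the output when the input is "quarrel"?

The rule is to swap the first and last characters, then shift every letter 3 places backward in the alphabet (wrapping around).
"quarrel" → "irxoobn".

irxoobn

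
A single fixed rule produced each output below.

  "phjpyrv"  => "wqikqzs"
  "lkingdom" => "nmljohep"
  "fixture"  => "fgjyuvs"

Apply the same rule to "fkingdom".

The pattern: move the last character to the front, then shift every letter 1 place forward in the alphabet (wrapping around).
Starting from "fkingdom": after the first operation, "mfkingdo"; after the second, "ngljohep".
(Check on "fixture": → "efixtur" → "fgjyuvs" ✓)

ngljohep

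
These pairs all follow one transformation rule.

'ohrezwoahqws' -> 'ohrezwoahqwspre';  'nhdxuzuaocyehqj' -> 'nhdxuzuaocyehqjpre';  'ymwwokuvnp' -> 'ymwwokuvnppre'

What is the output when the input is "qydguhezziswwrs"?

The transformation: append "pre".
"qydguhezziswwrs" → "qydguhezziswwrspre".

qydguhezziswwrspre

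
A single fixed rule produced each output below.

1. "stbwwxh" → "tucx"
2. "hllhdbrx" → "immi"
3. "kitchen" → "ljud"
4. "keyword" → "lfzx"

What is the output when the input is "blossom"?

cmpt

In each case the input is transformed by: shift every letter 1 place forward in the alphabet (wrapping around), then keep only the first 4 characters.
"blossom" → "cmpttpn" → "cmpt".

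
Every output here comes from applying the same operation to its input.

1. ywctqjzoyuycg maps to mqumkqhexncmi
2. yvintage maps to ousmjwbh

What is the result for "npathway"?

Each output is the input with this applied: shift every letter 12 places backward in the alphabet (wrapping around), then move the last 3 characters to the front (rotate right by 3).
For "npathway", step one produces "bdohvkom"; step two turns that into "kombdohv".

kombdohv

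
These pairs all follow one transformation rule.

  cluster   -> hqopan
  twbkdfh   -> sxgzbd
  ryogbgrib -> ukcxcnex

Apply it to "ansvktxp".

Looking at the pairs, the operation is to delete the first character, then shift every letter 4 places backward in the alphabet (wrapping around).
Applying both steps to "ansvktxp": "nsvktxp", then "jorgptl".
(Check on "cluster": → "luster" → "hqopan" ✓)

jorgptl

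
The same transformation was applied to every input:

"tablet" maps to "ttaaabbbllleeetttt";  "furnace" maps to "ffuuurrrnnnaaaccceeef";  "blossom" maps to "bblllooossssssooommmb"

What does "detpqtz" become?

The pattern: repeat every character 3 times, then move the first character to the end.
On "detpqtz": the first step gives "dddeeetttpppqqqtttzzz", and the second then gives "ddeeetttpppqqqtttzzzd".

ddeeetttpppqqqtttzzzd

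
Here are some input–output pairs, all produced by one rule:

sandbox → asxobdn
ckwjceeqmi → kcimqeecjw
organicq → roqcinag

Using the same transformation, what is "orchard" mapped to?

rodrahc

The pattern: reverse the string, then move the last 2 characters to the front (rotate right by 2).
Starting from "orchard": after the first operation, "drahcro"; after the second, "rodrahc".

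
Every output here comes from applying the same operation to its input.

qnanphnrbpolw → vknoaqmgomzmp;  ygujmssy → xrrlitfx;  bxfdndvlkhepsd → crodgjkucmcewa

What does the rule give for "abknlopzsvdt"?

Rule — reverse the string, then shift every letter 1 place backward in the alphabet (wrapping around).
"abknlopzsvdt" → "tdvszpolnkba" → "scuryonkmjaz".

scuryonkmjaz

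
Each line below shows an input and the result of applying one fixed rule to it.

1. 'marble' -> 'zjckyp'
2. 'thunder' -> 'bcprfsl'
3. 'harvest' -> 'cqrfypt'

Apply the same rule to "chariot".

gmrafyp

In each case the input is transformed by: shift every letter 2 places backward in the alphabet (wrapping around), then move the last 3 characters to the front (rotate right by 3).
Working it through for "chariot": intermediate "afypgmr", final "gmrafyp".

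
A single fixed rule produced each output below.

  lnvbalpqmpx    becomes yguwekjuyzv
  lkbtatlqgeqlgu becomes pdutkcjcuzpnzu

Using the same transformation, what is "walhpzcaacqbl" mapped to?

The rule is to shift every letter 9 places forward in the alphabet (wrapping around), then move the last 2 characters to the front (rotate right by 2).
Applying both steps to "walhpzcaacqbl": "fjuqyiljjlzku", then "kufjuqyiljjlz".

kufjuqyiljjlz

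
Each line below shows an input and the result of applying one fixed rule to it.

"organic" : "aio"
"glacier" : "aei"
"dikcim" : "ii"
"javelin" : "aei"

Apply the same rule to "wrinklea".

aei

Each output is the input with this applied: sort the characters into alphabetical order, then keep only the vowels.
On "wrinklea" that produces "aei".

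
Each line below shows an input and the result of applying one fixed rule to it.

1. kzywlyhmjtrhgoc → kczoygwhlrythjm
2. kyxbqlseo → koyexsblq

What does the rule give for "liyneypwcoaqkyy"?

lyiyyknqeayopcw

The rule is to take characters alternately from the front and the back (1st, last, 2nd, 2nd-last, ...).
Applying that to "liyneypwcoaqkyy" gives "lyiyyknqeayopcw".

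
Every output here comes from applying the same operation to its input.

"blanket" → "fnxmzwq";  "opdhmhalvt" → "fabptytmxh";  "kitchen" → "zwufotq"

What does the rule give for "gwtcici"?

usifouo

Each output is the input with this applied: move the last character to the front, then shift every letter 12 places forward in the alphabet (wrapping around).
Applying both steps to "gwtcici": "igwtcic", then "usifouo".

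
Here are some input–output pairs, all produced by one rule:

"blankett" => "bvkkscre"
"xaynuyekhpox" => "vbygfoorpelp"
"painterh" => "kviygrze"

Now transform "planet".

evkgcr

In each case the input is transformed by: swap the front and back halves of the string, then shift every letter 9 places backward in the alphabet (wrapping around).
On "planet" that produces "evkgcr".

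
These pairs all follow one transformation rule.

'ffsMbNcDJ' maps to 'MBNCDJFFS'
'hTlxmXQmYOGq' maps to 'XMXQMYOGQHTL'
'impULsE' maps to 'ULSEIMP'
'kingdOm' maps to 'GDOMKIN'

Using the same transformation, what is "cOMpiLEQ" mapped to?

PILEQCOM

Looking at the pairs, the operation is to move the first 3 characters to the end (rotate left by 3), then convert every letter to uppercase.
On "cOMpiLEQ": the first step gives "piLEQcOM", and the second then gives "PILEQCOM".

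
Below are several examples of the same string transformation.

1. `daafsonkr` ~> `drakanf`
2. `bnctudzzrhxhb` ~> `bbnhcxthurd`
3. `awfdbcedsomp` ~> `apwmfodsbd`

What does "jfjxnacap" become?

The pattern: take characters alternately from the front and the back (1st, last, 2nd, 2nd-last, ...), then delete the last 2 characters.
For "jfjxnacap", step one produces "jpfajcxan"; step two turns that into "jpfajcx".

jpfajcx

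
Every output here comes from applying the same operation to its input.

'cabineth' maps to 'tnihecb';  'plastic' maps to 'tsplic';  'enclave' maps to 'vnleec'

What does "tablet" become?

ttleb

The rule is to sort the characters into reverse alphabetical order, then delete the last character.
Applying both steps to "tablet": "ttleba", then "ttleb".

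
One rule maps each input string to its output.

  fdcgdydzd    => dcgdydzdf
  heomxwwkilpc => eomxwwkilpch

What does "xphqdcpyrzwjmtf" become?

The pattern: move the first character to the end.
Doing the same to "xphqdcpyrzwjmtf": "phqdcpyrzwjmtfx".

phqdcpyrzwjmtfx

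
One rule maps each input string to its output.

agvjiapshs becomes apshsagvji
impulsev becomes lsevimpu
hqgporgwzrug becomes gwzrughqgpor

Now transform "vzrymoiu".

Looking at the pairs, the operation is to swap the front and back halves of the string.
Applying that to "vzrymoiu" gives "moiuvzry".

moiuvzry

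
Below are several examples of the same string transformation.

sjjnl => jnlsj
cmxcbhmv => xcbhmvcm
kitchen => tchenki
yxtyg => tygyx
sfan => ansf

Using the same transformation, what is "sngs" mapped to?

In each case the input is transformed by: move the first 2 characters to the end (rotate left by 2).
For "sngs" the result is "gssn".

gssn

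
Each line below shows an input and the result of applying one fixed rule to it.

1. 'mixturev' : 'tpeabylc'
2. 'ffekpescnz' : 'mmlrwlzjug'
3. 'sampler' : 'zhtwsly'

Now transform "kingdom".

rpunkvt

Each output is the input with this applied: shift every letter 7 places forward in the alphabet (wrapping around).
For "kingdom" the result is "rpunkvt".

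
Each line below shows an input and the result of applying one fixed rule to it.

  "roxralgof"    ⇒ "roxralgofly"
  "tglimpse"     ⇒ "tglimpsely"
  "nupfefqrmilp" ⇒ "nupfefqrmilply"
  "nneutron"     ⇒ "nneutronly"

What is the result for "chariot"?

What's happening: append "ly".
So "chariot" becomes "chariotly".

chariotly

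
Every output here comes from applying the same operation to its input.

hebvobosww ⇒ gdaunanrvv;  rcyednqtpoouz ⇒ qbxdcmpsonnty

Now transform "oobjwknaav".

nnaivjmzzu

In each case the input is transformed by: shift every letter 1 place backward in the alphabet (wrapping around).
Doing the same to "oobjwknaav": "nnaivjmzzu".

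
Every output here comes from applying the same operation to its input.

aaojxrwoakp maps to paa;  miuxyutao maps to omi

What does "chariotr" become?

What's happening: move the first 2 characters to the end (rotate left by 2), then keep only the last 3 characters.
Applying that to "chariotr" gives "rch".

rch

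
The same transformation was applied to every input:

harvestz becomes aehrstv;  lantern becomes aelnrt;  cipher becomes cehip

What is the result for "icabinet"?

abceiin

The rule is to delete the last character, then sort the characters into alphabetical order.
Starting from "icabinet": after the first operation, "icabine"; after the second, "abceiin".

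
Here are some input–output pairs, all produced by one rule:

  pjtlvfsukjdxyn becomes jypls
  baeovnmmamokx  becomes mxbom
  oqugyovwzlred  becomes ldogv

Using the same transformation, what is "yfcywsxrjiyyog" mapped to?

ioyyx

Each output is the input with this applied: keep one character in every 3, starting at position 1 (positions 1st, 4th, 7th, ...), then move the first 3 characters to the end (rotate left by 3).
Working it through for "yfcywsxrjiyyog": intermediate "yyxio", final "ioyyx".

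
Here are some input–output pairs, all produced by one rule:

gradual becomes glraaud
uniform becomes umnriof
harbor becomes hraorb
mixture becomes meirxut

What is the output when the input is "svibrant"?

stvniabr

Rule — take characters alternately from the front and the back (1st, last, 2nd, 2nd-last, ...).
"svibrant" → "stvniabr".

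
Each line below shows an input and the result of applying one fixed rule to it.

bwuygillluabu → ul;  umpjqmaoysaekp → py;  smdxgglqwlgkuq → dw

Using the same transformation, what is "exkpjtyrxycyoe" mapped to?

Rule — keep every other character starting from the first (positions 1st, 3rd, 5th, ...), then keep one character in every 3, starting at position 2 (positions 2nd, 5th, 8th, ...).
For "exkpjtyrxycyoe" the result is "kx".

kx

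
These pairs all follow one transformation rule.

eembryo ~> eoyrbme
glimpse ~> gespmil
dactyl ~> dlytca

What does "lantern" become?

lnretna

What's happening: reverse the string, then move the last character to the front.
On "lantern": the first step gives "nretnal", and the second then gives "lnretna".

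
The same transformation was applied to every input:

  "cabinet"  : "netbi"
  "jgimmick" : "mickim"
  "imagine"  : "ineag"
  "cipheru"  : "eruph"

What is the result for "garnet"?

etrn

Rule — delete the first 2 characters, then move the first 2 characters to the end (rotate left by 2).
Starting from "garnet": after the first operation, "rnet"; after the second, "etrn".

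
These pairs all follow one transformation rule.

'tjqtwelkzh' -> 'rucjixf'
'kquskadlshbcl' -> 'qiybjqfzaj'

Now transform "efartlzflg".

prjxdje

Rule — delete the first 3 characters, then shift every letter 2 places backward in the alphabet (wrapping around).
For "efartlzflg" the result is "prjxdje".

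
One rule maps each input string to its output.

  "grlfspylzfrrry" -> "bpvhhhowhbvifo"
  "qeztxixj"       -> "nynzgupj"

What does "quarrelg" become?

The pattern: swap the front and back halves of the string, then shift every letter 10 places backward in the alphabet (wrapping around).
Working it through for "quarrelg": intermediate "relgquar", final "hubwgkqh".
(Check on "grlfspylzfrrry": → "lzfrrrygrlfspy" → "bpvhhhowhbvifo" ✓)

hubwgkqh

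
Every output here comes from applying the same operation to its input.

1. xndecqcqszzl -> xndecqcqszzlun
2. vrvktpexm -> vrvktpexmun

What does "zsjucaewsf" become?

zsjucaewsfun

Rule — append "un".
For "zsjucaewsf" the result is "zsjucaewsfun".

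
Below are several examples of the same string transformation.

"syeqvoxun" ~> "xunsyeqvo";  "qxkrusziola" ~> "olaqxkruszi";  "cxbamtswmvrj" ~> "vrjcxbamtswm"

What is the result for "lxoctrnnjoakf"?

Each output is the input with this applied: move the last 3 characters to the front (rotate right by 3).
"lxoctrnnjoakf" → "akflxoctrnnjo".

akflxoctrnnjo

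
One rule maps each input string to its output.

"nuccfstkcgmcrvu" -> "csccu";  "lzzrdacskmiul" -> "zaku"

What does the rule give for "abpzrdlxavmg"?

Rule — keep one character in every 3, starting at position 3 (positions 3rd, 6th, 9th, ...).
Applying that to "abpzrdlxavmg" gives "pdag".

pdag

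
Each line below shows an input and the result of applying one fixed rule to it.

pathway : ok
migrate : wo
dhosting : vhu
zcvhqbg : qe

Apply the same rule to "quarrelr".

iff

In each case the input is transformed by: shift every letter 12 places backward in the alphabet (wrapping around), then keep one character in every 3, starting at position 2 (positions 2nd, 5th, 8th, ...).
For "quarrelr", step one produces "eioffszf"; step two turns that into "iff".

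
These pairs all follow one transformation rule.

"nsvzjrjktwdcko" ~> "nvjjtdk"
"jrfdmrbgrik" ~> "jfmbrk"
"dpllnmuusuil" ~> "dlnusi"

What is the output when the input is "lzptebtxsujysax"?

Rule — keep every other character starting from the first (positions 1st, 3rd, 5th, ...).
Doing the same to "lzptebtxsujysax": "lpetsjsx".

lpetsjsx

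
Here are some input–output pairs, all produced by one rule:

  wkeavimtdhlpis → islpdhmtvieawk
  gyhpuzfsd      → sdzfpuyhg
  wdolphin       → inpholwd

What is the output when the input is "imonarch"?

charonim

Each output is the input with this applied: reverse the string, then swap each adjacent pair of characters (1↔2, 3↔4, ...).
"imonarch" → "hcranomi" → "charonim".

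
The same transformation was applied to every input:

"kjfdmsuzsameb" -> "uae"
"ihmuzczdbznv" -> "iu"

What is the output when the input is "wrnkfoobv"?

The pattern: keep only the vowels.
Applying that to "wrnkfoobv" gives "oo".

oo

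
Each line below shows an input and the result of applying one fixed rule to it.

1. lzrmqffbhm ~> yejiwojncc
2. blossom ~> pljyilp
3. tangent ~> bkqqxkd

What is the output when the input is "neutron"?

The pattern: move the last 3 characters to the front (rotate right by 3), then shift every letter 3 places backward in the alphabet (wrapping around).
For "neutron", step one produces "ronneut"; step two turns that into "olkkbrq".

olkkbrq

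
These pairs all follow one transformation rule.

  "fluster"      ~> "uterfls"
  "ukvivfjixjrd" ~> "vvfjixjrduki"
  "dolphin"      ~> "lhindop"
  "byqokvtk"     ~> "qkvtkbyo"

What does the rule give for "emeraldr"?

The pattern: move the first 3 characters to the end (rotate left by 3), then swap the first and last characters.
"emeraldr" → "ealdremr".

ealdremr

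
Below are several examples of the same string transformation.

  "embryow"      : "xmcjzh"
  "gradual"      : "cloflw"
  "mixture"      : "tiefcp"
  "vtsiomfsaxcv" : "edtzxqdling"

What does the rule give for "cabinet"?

Rule — shift every letter 11 places forward in the alphabet (wrapping around), then delete the first character.
Doing the same to "cabinet": "lmtype".

lmtype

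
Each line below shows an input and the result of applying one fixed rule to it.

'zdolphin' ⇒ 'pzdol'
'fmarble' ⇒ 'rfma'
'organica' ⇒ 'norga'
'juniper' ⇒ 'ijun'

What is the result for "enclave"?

Each output is the input with this applied: delete the last 3 characters, then move the last character to the front.
"enclave" → "encl" → "lenc".

lenc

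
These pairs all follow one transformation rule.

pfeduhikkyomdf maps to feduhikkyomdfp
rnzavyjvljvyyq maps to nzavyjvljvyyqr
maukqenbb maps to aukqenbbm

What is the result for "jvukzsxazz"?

In each case the input is transformed by: move the first character to the end.
On "jvukzsxazz" that produces "vukzsxazzj".

vukzsxazzj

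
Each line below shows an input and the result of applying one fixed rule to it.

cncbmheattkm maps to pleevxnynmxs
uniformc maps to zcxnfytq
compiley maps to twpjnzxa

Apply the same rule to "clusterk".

The pattern: swap the front and back halves of the string, then shift every letter 11 places forward in the alphabet (wrapping around).
Starting from "clusterk": after the first operation, "terkclus"; after the second, "epcvnwfd".

epcvnwfd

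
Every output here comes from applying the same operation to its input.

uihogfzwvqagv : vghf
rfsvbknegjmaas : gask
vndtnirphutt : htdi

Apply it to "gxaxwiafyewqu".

Rule — keep one character in every 3, starting at position 3 (positions 3rd, 6th, 9th, ...), then move the last 2 characters to the front (rotate right by 2).
Applying that to "gxaxwiafyewqu" gives "yqai".

yqai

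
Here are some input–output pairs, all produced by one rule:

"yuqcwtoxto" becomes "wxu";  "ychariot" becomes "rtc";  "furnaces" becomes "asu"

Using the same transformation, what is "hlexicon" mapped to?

What's happening: keep one character in every 3, starting at position 2 (positions 2nd, 5th, 8th, ...), then move the first character to the end.
For "hlexicon", step one produces "lin"; step two turns that into "inl".

inl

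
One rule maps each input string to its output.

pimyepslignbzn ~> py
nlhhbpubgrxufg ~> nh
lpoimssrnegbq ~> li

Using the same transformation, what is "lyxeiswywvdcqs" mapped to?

le

What's happening: keep one character in every 3, starting at position 1 (positions 1st, 4th, 7th, ...), then delete the last 3 characters.
Starting from "lyxeiswywvdcqs": after the first operation, "lewvq"; after the second, "le".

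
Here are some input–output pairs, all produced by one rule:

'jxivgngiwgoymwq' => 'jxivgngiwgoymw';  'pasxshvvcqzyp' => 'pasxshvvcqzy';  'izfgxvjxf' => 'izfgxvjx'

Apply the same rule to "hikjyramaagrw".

hikjyramaagr

The transformation: delete the last character.
On "hikjyramaagrw" that produces "hikjyramaagr".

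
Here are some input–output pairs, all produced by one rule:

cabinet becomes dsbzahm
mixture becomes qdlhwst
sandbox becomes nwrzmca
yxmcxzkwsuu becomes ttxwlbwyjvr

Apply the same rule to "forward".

The rule is to move the last 2 characters to the front (rotate right by 2), then shift every letter 1 place backward in the alphabet (wrapping around).
"forward" → "rdforwa" → "qcenqvz".

qcenqvz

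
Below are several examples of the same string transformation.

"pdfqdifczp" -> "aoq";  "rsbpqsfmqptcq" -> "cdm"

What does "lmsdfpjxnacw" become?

In each case the input is transformed by: shift every letter 11 places forward in the alphabet (wrapping around), then keep only the first 3 characters.
"lmsdfpjxnacw" → "wxdoqauiylnh" → "wxd".

wxd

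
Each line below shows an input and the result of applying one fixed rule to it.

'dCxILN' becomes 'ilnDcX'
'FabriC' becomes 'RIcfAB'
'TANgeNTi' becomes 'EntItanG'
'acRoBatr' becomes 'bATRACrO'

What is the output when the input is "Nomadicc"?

DICCnOMA

What's happening: flip the case of every letter, then swap the front and back halves of the string.
Applying both steps to "Nomadicc": "nOMADICC", then "DICCnOMA".
(Check on "FabriC": → "fABRIc" → "RIcfAB" ✓)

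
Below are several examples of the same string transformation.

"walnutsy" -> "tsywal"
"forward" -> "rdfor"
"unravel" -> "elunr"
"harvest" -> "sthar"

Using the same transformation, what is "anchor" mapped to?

ranc

Looking at the pairs, the operation is to move the first 3 characters to the end (rotate left by 3), then delete the first 2 characters.
Working it through for "anchor": intermediate "horanc", final "ranc".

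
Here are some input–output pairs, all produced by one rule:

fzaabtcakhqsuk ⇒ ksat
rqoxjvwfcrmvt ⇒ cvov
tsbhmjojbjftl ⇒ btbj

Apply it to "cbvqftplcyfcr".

In each case the input is transformed by: keep one character in every 3, starting at position 3 (positions 3rd, 6th, 9th, ...), then swap the front and back halves of the string.
Applying that to "cbvqftplcyfcr" gives "ccvt".

ccvt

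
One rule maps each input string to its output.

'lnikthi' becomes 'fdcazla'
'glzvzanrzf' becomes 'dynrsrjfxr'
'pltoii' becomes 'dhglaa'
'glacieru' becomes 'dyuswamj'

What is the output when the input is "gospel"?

The pattern: swap each adjacent pair of characters (1↔2, 3↔4, ...), then shift every letter 8 places backward in the alphabet (wrapping around).
Applying both steps to "gospel": "ogpsle", then "gyhkdw".

gyhkdw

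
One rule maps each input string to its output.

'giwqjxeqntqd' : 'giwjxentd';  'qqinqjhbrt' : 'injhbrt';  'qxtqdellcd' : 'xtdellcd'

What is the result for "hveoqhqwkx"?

hveohwkx

The rule is to remove every "q".
So "hveoqhqwkx" becomes "hveohwkx".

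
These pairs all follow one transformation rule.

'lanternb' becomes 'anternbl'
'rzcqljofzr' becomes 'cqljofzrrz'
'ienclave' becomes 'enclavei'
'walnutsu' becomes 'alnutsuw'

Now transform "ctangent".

The pattern: swap the front and back halves of the string, then move the last 3 characters to the front (rotate right by 3).
For "ctangent", step one produces "gentctan"; step two turns that into "tangentc".

tangentc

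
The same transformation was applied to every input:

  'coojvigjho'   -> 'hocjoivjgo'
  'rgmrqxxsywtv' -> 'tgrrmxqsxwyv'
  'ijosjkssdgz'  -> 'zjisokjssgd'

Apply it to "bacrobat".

Rule — swap each adjacent pair of characters (1↔2, 3↔4, ...), then move the last character to the front.
Starting from "bacrobat": after the first operation, "abrcbota"; after the second, "aabrcbot".

aabrcbot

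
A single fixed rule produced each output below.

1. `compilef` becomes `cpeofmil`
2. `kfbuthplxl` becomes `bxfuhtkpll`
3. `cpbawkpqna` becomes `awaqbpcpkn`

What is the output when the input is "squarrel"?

What's happening: sort the characters into alphabetical order, then take characters alternately from the front and the back (1st, last, 2nd, 2nd-last, ...).
Starting from "squarrel": after the first operation, "aelqrrsu"; after the second, "aueslrqr".

aueslrqr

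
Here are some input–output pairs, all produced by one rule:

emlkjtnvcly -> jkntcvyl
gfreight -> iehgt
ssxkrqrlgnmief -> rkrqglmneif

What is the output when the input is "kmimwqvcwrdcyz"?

The rule is to delete the first 3 characters, then swap each adjacent pair of characters (1↔2, 3↔4, ...).
Starting from "kmimwqvcwrdcyz": after the first operation, "mwqvcwrdcyz"; after the second, "wmvqwcdrycz".

wmvqwcdrycz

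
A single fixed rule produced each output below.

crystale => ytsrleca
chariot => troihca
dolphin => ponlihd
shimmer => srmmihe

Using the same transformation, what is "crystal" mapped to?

ytsrlca

Rule — sort the characters into reverse alphabetical order.
On "crystal" that produces "ytsrlca".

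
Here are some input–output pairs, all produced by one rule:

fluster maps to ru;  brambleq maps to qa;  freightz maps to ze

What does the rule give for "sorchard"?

dr

Rule — move the last 3 characters to the front (rotate right by 3), then keep one character in every 3, starting at position 3 (positions 3rd, 6th, 9th, ...).
Starting from "sorchard": after the first operation, "ardsorch"; after the second, "dr".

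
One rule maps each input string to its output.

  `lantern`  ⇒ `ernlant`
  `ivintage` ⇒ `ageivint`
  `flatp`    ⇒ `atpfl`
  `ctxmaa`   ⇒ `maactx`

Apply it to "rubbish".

Looking at the pairs, the operation is to move the last 3 characters to the front (rotate right by 3).
On "rubbish" that produces "ishrubb".

ishrubb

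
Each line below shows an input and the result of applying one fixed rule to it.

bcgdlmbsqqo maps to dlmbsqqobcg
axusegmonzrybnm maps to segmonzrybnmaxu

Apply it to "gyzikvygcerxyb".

ikvygcerxybgyz

Rule — move the first 3 characters to the end (rotate left by 3).
Applying that to "gyzikvygcerxyb" gives "ikvygcerxybgyz".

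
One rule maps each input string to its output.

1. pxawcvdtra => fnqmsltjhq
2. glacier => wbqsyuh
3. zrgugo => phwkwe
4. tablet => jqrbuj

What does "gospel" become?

weifub

Each output is the input with this applied: shift every letter 10 places backward in the alphabet (wrapping around).
Applying that to "gospel" gives "weifub".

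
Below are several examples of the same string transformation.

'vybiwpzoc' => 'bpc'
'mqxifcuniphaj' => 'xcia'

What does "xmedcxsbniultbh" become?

exnlh

The rule is to keep one character in every 3, starting at position 3 (positions 3rd, 6th, 9th, ...).
Applying that to "xmedcxsbniultbh" gives "exnlh".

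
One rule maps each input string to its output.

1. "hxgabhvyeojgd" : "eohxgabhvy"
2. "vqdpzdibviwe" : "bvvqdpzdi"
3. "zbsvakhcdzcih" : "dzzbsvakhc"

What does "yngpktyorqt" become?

In each case the input is transformed by: delete the last 3 characters, then move the last 2 characters to the front (rotate right by 2).
On "yngpktyorqt": the first step gives "yngpktyo", and the second then gives "yoyngpkt".

yoyngpkt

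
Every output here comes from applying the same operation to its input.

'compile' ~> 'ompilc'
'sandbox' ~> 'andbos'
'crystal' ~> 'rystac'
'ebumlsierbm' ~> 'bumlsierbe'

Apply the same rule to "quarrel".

Looking at the pairs, the operation is to swap the first and last characters, then delete the first character.
Starting from "quarrel": after the first operation, "luarreq"; after the second, "uarreq".
(Check on "ebumlsierbm": → "mbumlsierbe" → "bumlsierbe" ✓)

uarreq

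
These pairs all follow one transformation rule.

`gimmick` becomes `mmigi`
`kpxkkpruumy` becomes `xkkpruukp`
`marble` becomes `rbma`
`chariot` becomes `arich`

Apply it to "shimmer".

immsh

The transformation: delete the last 2 characters, then move the first 2 characters to the end (rotate left by 2).
Working it through for "shimmer": intermediate "shimm", final "immsh".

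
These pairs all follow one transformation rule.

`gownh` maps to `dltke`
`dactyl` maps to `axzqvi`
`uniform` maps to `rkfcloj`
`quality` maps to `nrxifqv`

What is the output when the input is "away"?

Looking at the pairs, the operation is to shift every letter 3 places backward in the alphabet (wrapping around).
Doing the same to "away": "xtxv".

xtxv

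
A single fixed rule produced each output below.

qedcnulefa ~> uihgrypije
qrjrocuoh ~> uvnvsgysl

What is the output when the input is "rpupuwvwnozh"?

vtytyazarsdl

Rule — shift every letter 4 places forward in the alphabet (wrapping around).
So "rpupuwvwnozh" becomes "vtytyazarsdl".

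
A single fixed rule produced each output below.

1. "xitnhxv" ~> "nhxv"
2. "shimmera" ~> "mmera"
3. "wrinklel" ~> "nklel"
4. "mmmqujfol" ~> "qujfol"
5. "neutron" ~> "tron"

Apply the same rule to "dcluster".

In each case the input is transformed by: delete the first 3 characters.
On "dcluster" that produces "uster".

uster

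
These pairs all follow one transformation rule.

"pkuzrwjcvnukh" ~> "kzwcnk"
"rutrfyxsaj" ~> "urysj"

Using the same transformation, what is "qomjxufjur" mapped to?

Looking at the pairs, the operation is to keep every other character starting from the second (positions 2nd, 4th, 6th, ...).
For "qomjxufjur" the result is "ojujr".

ojujr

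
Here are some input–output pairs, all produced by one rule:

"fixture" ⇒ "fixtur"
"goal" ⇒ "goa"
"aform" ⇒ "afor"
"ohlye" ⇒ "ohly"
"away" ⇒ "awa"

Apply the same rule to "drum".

dru

Each output is the input with this applied: delete the last character.
Applying that to "drum" gives "dru".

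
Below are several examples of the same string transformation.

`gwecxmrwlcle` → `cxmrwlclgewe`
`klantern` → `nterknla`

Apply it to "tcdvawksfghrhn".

vawksfghrhtncd

The transformation: swap the first and last characters, then move the first 3 characters to the end (rotate left by 3).
Applying both steps to "tcdvawksfghrhn": "ncdvawksfghrht", then "vawksfghrhtncd".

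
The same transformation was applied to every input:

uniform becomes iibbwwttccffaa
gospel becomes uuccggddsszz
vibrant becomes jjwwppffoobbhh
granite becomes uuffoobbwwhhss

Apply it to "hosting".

vvccgghhwwbbuu

The transformation: double every character, then shift every letter 12 places backward in the alphabet (wrapping around).
For "hosting", step one produces "hhoossttiinngg"; step two turns that into "vvccgghhwwbbuu".
(Check on "gospel": → "ggoossppeell" → "uuccggddsszz" ✓)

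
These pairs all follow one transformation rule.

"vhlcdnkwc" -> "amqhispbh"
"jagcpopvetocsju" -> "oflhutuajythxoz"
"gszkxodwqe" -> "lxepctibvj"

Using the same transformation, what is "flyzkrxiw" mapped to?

kqdepwcnb

In each case the input is transformed by: shift every letter 5 places forward in the alphabet (wrapping around).
On "flyzkrxiw" that produces "kqdepwcnb".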